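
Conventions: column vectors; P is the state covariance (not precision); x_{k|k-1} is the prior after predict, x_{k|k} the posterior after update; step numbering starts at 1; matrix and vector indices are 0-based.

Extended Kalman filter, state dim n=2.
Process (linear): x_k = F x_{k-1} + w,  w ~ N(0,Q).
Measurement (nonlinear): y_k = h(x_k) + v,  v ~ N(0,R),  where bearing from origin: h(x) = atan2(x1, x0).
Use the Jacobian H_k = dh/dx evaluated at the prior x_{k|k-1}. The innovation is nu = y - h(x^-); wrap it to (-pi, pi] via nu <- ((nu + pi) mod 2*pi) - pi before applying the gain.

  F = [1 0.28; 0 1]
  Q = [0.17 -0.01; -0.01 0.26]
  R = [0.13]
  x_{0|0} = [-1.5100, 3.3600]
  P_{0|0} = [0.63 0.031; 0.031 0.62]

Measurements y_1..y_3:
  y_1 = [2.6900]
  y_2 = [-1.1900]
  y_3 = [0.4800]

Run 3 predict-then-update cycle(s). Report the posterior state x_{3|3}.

x_post = [4.4450, 5.2832]

step 1: x^-=[-0.5692, 3.3600]  P^-=[0.8660 0.1946; 0.1946 0.8800]  H_jac=[-0.2893 -0.0490]  S=[0.2101]  K=[-1.2378; -0.4732]  nu=[0.9514]  x^+=[-1.7468, 2.9098]  P^+=[0.5441 0.0715; 0.0715 0.8329]
step 2: x^-=[-0.9321, 2.9098]  P^-=[0.8194 0.2948; 0.2948 1.0929]  H_jac=[-0.3117 -0.0998]  S=[0.2388]  K=[-1.1925; -0.8415]  nu=[-3.0708]  x^+=[2.7299, 5.4939]  P^+=[0.4797 0.0551; 0.0551 0.9238]
step 3: x^-=[4.2682, 5.4939]  P^-=[0.7530 0.3037; 0.3037 1.1838]  H_jac=[-0.1135 0.0882]  S=[0.1428]  K=[-0.4109; 0.4895]  nu=[-0.4303]  x^+=[4.4450, 5.2832]  P^+=[0.7289 0.3325; 0.3325 1.1496]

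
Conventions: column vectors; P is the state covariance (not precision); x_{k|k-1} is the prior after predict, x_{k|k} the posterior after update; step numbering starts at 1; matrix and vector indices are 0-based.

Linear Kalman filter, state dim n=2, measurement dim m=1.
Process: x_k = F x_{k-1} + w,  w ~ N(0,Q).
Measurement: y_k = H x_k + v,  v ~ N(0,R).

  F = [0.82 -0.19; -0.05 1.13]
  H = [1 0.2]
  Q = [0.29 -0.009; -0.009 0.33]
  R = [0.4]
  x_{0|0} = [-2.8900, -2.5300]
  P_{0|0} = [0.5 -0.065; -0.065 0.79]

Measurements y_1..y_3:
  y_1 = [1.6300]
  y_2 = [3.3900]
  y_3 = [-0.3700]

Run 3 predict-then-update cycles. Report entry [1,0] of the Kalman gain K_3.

step 1: x^-=[-1.8891, -2.7144]  P^-=[0.6750 -0.2600; -0.2600 1.3473]  S=[1.0249]  K=[0.6079; 0.0093]  nu=[4.0620]  x^+=[0.5800, -2.6767]  P^+=[0.2963 -0.2657; -0.2657 1.3473]
step 2: x^-=[0.9842, -3.0537]  P^-=[0.6207 -0.5592; -0.5592 2.0811]  S=[0.8802]  K=[0.5781; -0.1624]  nu=[3.0166]  x^+=[2.7279, -3.5436]  P^+=[0.3265 -0.4765; -0.4765 2.0579]
step 3: x^-=[2.9102, -4.1406]  P^-=[0.7323 -0.9103; -0.9103 3.0124]  S=[0.8887]  K=[0.6192; -0.3464]  nu=[-2.4521]  x^+=[1.3919, -3.2913]  P^+=[0.3916 -0.7197; -0.7197 2.9057]

K[1,0] = -0.3464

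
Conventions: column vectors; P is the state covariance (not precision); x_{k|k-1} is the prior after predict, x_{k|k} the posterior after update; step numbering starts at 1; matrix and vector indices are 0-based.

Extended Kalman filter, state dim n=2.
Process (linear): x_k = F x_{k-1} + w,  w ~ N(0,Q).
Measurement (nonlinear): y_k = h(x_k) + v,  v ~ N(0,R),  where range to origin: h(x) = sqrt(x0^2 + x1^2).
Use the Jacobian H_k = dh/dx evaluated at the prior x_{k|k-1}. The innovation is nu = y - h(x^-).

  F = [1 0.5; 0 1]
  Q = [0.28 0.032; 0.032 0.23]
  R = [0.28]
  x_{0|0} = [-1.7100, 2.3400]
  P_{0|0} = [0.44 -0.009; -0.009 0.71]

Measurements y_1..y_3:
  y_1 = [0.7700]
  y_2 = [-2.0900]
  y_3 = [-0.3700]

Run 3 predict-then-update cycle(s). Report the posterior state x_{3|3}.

step 1: x^-=[-0.5400, 2.3400]  P^-=[0.8885 0.3780; 0.3780 0.9400]  H_jac=[-0.2249 0.9744]  S=[1.0518]  K=[0.1602; 0.7900]  nu=[-1.6315]  x^+=[-0.8014, 1.0510]  P^+=[0.8615 0.2449; 0.2449 0.2835]
step 2: x^-=[-0.2759, 1.0510]  P^-=[1.4572 0.4186; 0.4186 0.5135]  H_jac=[-0.2539 0.9672]  S=[0.6488]  K=[0.0538; 0.6018]  nu=[-3.1767]  x^+=[-0.4468, -0.8606]  P^+=[1.4554 0.3976; 0.3976 0.2786]
step 3: x^-=[-0.8771, -0.8606]  P^-=[2.2026 0.5689; 0.5689 0.5086]  H_jac=[-0.7138 -0.7004]  S=[2.2205]  K=[-0.8875; -0.3433]  nu=[-1.5988]  x^+=[0.5418, -0.3118]  P^+=[0.4537 -0.1076; -0.1076 0.2469]

x_post = [0.5418, -0.3118]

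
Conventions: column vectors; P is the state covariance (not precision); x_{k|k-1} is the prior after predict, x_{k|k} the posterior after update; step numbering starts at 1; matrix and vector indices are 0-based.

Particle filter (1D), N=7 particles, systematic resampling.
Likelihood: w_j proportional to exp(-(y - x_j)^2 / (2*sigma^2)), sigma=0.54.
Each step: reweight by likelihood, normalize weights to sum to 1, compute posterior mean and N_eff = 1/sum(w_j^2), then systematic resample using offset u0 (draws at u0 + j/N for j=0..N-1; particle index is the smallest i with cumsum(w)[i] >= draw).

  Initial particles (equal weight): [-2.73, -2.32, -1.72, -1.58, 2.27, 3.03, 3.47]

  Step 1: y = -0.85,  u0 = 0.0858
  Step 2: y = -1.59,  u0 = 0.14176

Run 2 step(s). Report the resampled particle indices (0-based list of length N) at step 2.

resampled_idx = [1, 2, 3, 4, 5, 6, 6]

step 1: w=[0.0033, 0.0351, 0.3896, 0.5720, 0.0000, 0.0000, 0.0000]  mean=-1.6643  Neff=2.0824  idx=[2, 2, 2, 3, 3, 3, 3]
step 2: w=[0.1405, 0.1405, 0.1405, 0.1446, 0.1446, 0.1446, 0.1446]  mean=-1.6390  Neff=6.9986  idx=[1, 2, 3, 4, 5, 6, 6]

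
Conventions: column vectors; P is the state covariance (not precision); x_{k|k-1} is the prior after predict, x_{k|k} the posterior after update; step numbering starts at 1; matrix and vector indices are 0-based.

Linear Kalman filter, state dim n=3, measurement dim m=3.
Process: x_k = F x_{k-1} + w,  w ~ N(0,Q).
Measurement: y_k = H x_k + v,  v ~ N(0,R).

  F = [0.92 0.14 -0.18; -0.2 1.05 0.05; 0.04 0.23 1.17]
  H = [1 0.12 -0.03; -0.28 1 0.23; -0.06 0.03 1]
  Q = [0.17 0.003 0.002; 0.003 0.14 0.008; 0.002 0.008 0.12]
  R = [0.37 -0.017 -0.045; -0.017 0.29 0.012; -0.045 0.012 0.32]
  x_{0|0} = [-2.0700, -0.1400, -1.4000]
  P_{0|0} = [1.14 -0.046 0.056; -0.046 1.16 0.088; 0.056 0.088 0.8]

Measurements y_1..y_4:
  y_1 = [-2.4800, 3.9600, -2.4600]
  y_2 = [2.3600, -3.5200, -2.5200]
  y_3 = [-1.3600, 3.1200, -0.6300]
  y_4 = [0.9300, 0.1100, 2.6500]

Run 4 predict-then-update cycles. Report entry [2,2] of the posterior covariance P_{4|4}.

step 1: x^-=[-1.6720, 0.1970, -1.7530]  P^-=[1.1487 -0.0980 -0.0265; -0.0980 1.4939 0.4221; -0.0265 0.4221 1.3301]  S=[1.5165 -0.2706 -0.1270; -0.2706 2.1968 0.8216; -0.1270 0.8216 1.6844]  K=[0.7328 -0.1252 0.0579; 0.1791 0.7935 -0.0928; 0.0640 0.0518 0.7776]  nu=[-0.8842, 3.6980, -0.8132]  x^+=[-2.8300, 3.0485, -2.2502]  P^+=[0.2674 0.0270 -0.0007; 0.0270 0.2413 -0.0339; -0.0007 -0.0339 0.2476]
step 2: x^-=[-1.7718, 3.6544, -2.0448]  P^-=[0.4180 0.0184 -0.0316; 0.0184 0.4025 0.0367; -0.0316 0.0367 0.4543]  S=[0.8002 -0.0787 -0.1091; -0.0787 0.7599 0.1805; -0.1091 0.1805 0.7821]  K=[0.5203 -0.0906 0.0218; 0.1302 0.5593 -0.0500; 0.0337 0.0644 0.5745]  nu=[3.6319, -7.2002, -0.6912]  x^+=[0.7553, 0.1346, -2.7833]  P^+=[0.1905 0.0200 -0.0067; 0.0200 0.1694 -0.0190; -0.0067 -0.0190 0.1833]
step 3: x^-=[1.2147, -0.1489, -3.1953]  P^-=[0.3488 0.0129 -0.0293; 0.0129 0.3245 0.0360; -0.0293 0.0360 0.3696]  S=[0.7284 -0.0729 -0.1006; -0.0729 0.6745 0.1566; -0.1006 0.1566 0.6968]  K=[0.4757 -0.0882 0.0170; 0.1160 0.5082 -0.0329; 0.0300 0.0735 0.5224]  nu=[-2.6527, 4.3439, 2.6426]  x^+=[-0.3855, 1.6640, -1.5751]  P^+=[0.1745 0.0170 -0.0071; 0.0170 0.1528 -0.0132; -0.0071 -0.0132 0.1667]
step 4: x^-=[0.1618, 1.7456, -1.4755]  P^-=[0.3335 0.0097 -0.0272; 0.0097 0.3075 0.0384; -0.0272 0.0384 0.3490]  S=[0.7119 -0.0731 -0.0969; -0.0731 0.6579 0.1531; -0.0969 0.1531 0.6761]  K=[0.4644 -0.0892 0.0173; 0.1110 0.4953 -0.0267; 0.0305 0.0773 0.5073]  nu=[0.5144, -1.2509, 4.0828]  x^+=[0.5828, 1.0744, 0.5145]  P^+=[0.1705 0.0157 -0.0067; 0.0157 0.1484 -0.0111; -0.0067 -0.0111 0.1618]

P_post[2,2] = 0.1618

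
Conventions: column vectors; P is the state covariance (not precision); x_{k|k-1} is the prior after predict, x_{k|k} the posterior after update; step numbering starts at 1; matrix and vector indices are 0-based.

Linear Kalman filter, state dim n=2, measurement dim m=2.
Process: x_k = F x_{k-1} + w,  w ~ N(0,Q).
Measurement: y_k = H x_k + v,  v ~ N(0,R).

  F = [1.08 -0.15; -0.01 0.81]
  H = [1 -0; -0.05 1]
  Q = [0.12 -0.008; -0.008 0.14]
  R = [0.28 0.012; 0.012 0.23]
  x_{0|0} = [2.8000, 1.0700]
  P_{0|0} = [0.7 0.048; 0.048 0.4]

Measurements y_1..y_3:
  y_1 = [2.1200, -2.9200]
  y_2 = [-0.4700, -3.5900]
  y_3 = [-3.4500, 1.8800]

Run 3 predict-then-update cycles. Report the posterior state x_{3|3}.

step 1: x^-=[2.8635, 0.8387]  P^-=[0.9299 -0.0221; -0.0221 0.4017]  S=[1.2099 -0.0566; -0.0566 0.6363]  K=[0.7667 -0.0396; 0.0114 0.6341]  nu=[-0.7435, -3.6155]  x^+=[2.4366, -1.4625]  P^+=[0.2142 0.0108; 0.0108 0.1465]
step 2: x^-=[2.8510, -1.2090]  P^-=[0.3697 -0.0187; -0.0187 0.2360]  S=[0.6497 -0.0251; -0.0251 0.4688]  K=[0.5671 -0.0488; -0.0092 0.5049]  nu=[-3.3210, -2.2384]  x^+=[1.0769, -2.3087]  P^+=[0.1582 0.0035; 0.0035 0.1162]
step 3: x^-=[1.5093, -1.8808]  P^-=[0.3060 -0.0208; -0.0208 0.2162]  S=[0.5860 -0.0241; -0.0241 0.4490]  K=[0.5200 -0.0525; -0.0156 0.4829]  nu=[-4.9593, 3.8363]  x^+=[-1.2709, 0.0492]  P^+=[0.1450 0.0014; 0.0014 0.1110]

x_post = [-1.2709, 0.0492]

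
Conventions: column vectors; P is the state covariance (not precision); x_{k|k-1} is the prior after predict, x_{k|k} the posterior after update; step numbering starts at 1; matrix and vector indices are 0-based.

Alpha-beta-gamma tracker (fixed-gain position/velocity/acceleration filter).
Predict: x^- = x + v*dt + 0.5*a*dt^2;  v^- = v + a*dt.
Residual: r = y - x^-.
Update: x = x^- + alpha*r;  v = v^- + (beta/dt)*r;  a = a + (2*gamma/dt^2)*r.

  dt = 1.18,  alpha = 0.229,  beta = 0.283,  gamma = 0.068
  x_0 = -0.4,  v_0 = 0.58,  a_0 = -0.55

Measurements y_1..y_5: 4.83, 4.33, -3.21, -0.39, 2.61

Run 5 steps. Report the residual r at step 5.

resid = 3.5107

step 1: x_pred=-0.0985  r=4.9285  x^+=1.0301  v^+=1.1130  a^+=-0.0686
step 2: x_pred=2.2957  r=2.0343  x^+=2.7616  v^+=1.5199  a^+=0.1301
step 3: x_pred=4.6456  r=-7.8556  x^+=2.8467  v^+=-0.2106  a^+=-0.6372
step 4: x_pred=2.1546  r=-2.5446  x^+=1.5719  v^+=-1.5728  a^+=-0.8857
step 5: x_pred=-0.9007  r=3.5107  x^+=-0.0967  v^+=-1.7760  a^+=-0.5428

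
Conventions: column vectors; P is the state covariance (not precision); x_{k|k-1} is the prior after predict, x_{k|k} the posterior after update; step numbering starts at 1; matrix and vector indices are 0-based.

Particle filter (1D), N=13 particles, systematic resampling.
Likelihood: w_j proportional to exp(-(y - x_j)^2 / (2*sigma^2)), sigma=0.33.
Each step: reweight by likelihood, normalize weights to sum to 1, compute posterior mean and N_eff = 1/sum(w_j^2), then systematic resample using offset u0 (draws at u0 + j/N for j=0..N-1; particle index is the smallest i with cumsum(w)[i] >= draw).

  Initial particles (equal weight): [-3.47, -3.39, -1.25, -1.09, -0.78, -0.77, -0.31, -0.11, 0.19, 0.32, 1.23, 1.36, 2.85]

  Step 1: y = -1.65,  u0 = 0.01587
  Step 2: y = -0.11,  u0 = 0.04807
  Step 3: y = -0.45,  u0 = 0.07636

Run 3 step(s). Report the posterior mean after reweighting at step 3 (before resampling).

post_mean = -0.8079

step 1: w=[0.0000, 0.0000, 0.6178, 0.3052, 0.0399, 0.0368, 0.0003, 0.0000, 0.0000, 0.0000, 0.0000, 0.0000, 0.0000]  mean=-1.1644  Neff=2.0931  idx=[2, 2, 2, 2, 2, 2, 2, 2, 3, 3, 3, 3, 4]
step 2: w=[0.0130, 0.0130, 0.0130, 0.0130, 0.0130, 0.0130, 0.0130, 0.0130, 0.0619, 0.0619, 0.0619, 0.0619, 0.6481]  mean=-0.9058  Neff=2.2900  idx=[3, 8, 9, 10, 12, 12, 12, 12, 12, 12, 12, 12, 12]
step 3: w=[0.0089, 0.0255, 0.0255, 0.0255, 0.1016, 0.1016, 0.1016, 0.1016, 0.1016, 0.1016, 0.1016, 0.1016, 0.1016]  mean=-0.8079  Neff=10.5310  idx=[3, 4, 5, 6, 6, 7, 8, 9, 9, 10, 11, 12, 12]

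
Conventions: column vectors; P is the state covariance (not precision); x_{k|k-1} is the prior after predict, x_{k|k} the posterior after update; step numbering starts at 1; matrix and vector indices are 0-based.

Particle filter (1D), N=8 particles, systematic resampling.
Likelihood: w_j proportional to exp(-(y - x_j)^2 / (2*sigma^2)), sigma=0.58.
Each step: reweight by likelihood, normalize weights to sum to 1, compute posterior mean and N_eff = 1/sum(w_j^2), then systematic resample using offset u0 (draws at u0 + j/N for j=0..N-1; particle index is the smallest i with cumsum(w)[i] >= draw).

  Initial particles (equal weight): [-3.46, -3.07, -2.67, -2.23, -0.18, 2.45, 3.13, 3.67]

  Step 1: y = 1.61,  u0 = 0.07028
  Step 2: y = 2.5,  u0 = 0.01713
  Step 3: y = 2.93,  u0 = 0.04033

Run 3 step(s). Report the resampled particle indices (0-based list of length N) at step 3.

resampled_idx = [0, 1, 2, 3, 4, 5, 6, 7]

step 1: w=[0.0000, 0.0000, 0.0000, 0.0000, 0.0217, 0.8915, 0.0821, 0.0046]  mean=2.4543  Neff=1.2468  idx=[5, 5, 5, 5, 5, 5, 5, 6]
step 2: w=[0.1323, 0.1323, 0.1323, 0.1323, 0.1323, 0.1323, 0.1323, 0.0736]  mean=2.5001  Neff=7.8116  idx=[0, 1, 2, 2, 3, 4, 5, 6]
step 3: w=[0.1250, 0.1250, 0.1250, 0.1250, 0.1250, 0.1250, 0.1250, 0.1250]  mean=2.4500  Neff=8.0000  idx=[0, 1, 2, 3, 4, 5, 6, 7]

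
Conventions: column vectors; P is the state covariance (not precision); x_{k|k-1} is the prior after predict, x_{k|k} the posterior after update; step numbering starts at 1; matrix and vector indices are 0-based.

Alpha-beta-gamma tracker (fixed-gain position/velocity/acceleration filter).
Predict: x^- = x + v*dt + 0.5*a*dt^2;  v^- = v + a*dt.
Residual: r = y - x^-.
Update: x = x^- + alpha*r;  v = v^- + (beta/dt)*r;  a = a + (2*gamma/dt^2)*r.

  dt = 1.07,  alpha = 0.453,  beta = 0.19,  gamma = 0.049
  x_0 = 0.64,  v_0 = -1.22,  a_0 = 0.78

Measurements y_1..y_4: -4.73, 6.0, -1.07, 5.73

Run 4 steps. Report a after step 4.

a_post = 1.1120

step 1: x_pred=-0.2189  r=-4.5111  x^+=-2.2624  v^+=-1.1864  a^+=0.3939
step 2: x_pred=-3.3064  r=9.3064  x^+=0.9094  v^+=0.8875  a^+=1.1905
step 3: x_pred=2.5405  r=-3.6105  x^+=0.9050  v^+=1.5202  a^+=0.8814
step 4: x_pred=3.0362  r=2.6938  x^+=4.2565  v^+=2.9417  a^+=1.1120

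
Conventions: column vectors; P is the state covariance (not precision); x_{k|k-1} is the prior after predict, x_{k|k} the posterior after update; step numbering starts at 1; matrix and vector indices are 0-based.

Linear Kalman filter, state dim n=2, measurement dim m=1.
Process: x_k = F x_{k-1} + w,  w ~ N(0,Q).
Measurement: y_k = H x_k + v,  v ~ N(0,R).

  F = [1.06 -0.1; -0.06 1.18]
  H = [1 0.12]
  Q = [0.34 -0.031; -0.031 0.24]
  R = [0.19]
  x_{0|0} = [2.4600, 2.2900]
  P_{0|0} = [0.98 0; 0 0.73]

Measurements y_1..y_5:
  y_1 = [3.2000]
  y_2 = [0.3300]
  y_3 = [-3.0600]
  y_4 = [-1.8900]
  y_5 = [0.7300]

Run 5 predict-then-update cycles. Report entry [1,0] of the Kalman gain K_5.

step 1: x^-=[2.3786, 2.5546]  P^-=[1.4484 -0.1795; -0.1795 1.2600]  S=[1.6135]  K=[0.8843; -0.0175]  nu=[0.5148]  x^+=[2.8339, 2.5456]  P^+=[0.1866 -0.1545; -0.1545 1.2595]
step 2: x^-=[2.7494, 2.8337]  P^-=[0.5950 -0.3856; -0.3856 2.0163]  S=[0.7214]  K=[0.7605; -0.1991]  nu=[-2.7594]  x^+=[0.6507, 3.3833]  P^+=[0.1777 -0.2764; -0.2764 1.9876]
step 3: x^-=[0.3514, 3.9532]  P^-=[0.6181 -0.6242; -0.6242 3.0474]  S=[0.7022]  K=[0.7736; -0.3681]  nu=[-3.8858]  x^+=[-2.6546, 5.3836]  P^+=[0.1979 -0.4242; -0.4242 2.9522]
step 4: x^-=[-3.3522, 6.5120]  P^-=[0.6818 -0.9251; -0.9251 4.4114]  S=[0.7133]  K=[0.8002; -0.5548]  nu=[0.6808]  x^+=[-2.8074, 6.1343]  P^+=[0.2251 -0.6084; -0.6084 4.1919]
step 5: x^-=[-3.5893, 7.4069]  P^-=[0.7638 -1.3046; -1.3046 6.1638]  S=[0.7294]  K=[0.8325; -0.7746]  nu=[3.4305]  x^+=[-0.7335, 4.7497]  P^+=[0.2583 -0.8343; -0.8343 5.7262]

K[1,0] = -0.7746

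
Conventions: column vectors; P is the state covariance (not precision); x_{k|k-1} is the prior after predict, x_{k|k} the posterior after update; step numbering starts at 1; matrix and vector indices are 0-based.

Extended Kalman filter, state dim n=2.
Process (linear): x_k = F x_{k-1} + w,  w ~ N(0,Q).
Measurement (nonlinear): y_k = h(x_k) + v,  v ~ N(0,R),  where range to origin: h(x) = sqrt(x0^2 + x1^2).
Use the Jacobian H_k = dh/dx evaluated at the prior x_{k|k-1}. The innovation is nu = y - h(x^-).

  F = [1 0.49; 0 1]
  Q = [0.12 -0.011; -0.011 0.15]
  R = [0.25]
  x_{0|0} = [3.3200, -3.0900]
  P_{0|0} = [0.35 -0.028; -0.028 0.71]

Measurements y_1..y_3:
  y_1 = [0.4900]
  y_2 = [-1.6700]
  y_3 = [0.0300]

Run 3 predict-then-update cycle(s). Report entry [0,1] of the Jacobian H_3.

H_jac[0,1] = -0.5210

step 1: x^-=[1.8059, -3.0900]  P^-=[0.6130 0.3089; 0.3089 0.8600]  H_jac=[0.5046 -0.8634]  S=[0.7780]  K=[0.0548; -0.7540]  nu=[-3.0890]  x^+=[1.6366, -0.7608]  P^+=[0.6107 0.3410; 0.3410 0.4177]
step 2: x^-=[1.2639, -0.7608]  P^-=[1.1652 0.5347; 0.5347 0.5677]  H_jac=[0.8568 -0.5157]  S=[0.7838]  K=[0.9219; 0.2110]  nu=[-3.1452]  x^+=[-1.6356, -1.4243]  P^+=[0.4991 0.3823; 0.3823 0.5328]
step 3: x^-=[-2.3335, -1.4243]  P^-=[1.1216 0.6323; 0.6323 0.6828]  H_jac=[-0.8536 -0.5210]  S=[1.8149]  K=[-0.7090; -0.4934]  nu=[-2.7039]  x^+=[-0.4164, -0.0903]  P^+=[0.2092 -0.0026; -0.0026 0.2410]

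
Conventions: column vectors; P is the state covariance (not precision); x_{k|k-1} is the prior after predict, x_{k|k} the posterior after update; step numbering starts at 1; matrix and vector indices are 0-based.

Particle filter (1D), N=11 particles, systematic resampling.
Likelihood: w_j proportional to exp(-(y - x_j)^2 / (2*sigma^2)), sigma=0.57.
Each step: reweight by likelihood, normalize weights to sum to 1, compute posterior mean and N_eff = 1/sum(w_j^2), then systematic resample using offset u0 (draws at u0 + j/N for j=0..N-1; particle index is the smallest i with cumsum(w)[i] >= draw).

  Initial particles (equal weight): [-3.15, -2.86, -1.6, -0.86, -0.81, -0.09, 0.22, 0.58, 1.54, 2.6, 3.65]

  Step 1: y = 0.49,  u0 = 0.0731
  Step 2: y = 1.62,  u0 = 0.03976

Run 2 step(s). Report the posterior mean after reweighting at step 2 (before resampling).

step 1: w=[0.0000, 0.0000, 0.0004, 0.0216, 0.0265, 0.2130, 0.3195, 0.3530, 0.0655, 0.0004, 0.0000]  mean=0.3170  Neff=3.6032  idx=[5, 5, 5, 6, 6, 6, 7, 7, 7, 7, 8]
step 2: w=[0.0058, 0.0058, 0.0058, 0.0254, 0.0254, 0.0254, 0.0982, 0.0982, 0.0982, 0.0982, 0.5137]  mean=1.0341  Neff=3.2842  idx=[3, 6, 7, 8, 9, 10, 10, 10, 10, 10, 10]

post_mean = 1.0341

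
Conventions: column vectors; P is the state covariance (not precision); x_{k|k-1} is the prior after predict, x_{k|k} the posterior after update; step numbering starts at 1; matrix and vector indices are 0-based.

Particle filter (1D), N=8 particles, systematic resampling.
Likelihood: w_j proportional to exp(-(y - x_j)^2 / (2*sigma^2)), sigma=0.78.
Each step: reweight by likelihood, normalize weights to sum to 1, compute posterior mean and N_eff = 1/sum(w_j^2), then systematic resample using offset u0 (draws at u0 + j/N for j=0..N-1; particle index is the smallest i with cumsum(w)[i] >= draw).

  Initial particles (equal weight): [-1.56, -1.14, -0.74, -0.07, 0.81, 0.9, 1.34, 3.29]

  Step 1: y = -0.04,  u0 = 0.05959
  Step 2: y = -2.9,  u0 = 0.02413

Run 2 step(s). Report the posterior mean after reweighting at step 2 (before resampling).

step 1: w=[0.0436, 0.1078, 0.1948, 0.2911, 0.1609, 0.1409, 0.0609, 0.0000]  mean=-0.0165  Neff=5.3868  idx=[1, 2, 2, 3, 3, 4, 5, 5]
step 2: w=[0.6301, 0.1737, 0.1737, 0.0111, 0.0111, 0.0001, 0.0001, 0.0001]  mean=-0.9768  Neff=2.1850  idx=[0, 0, 0, 0, 0, 1, 1, 2]

post_mean = -0.9768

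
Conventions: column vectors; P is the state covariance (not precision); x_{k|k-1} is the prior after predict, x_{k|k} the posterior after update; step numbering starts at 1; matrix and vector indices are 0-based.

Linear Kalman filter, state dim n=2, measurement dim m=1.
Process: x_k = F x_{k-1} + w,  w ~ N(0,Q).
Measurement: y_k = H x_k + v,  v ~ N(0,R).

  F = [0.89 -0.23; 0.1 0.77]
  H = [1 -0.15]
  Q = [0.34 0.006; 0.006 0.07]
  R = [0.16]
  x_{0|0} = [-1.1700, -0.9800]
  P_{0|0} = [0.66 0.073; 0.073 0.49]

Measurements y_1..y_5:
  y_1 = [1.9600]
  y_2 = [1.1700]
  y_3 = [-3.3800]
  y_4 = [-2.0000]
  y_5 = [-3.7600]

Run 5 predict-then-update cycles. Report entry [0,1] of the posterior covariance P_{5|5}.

step 1: x^-=[-0.8159, -0.8716]  P^-=[0.8588 0.0263; 0.0263 0.3784]  S=[1.0194]  K=[0.8386; -0.0299]  nu=[2.6452]  x^+=[1.4023, -0.9506]  P^+=[0.1419 0.0518; 0.0518 0.3775]
step 2: x^-=[1.4666, -0.5917]  P^-=[0.4512 -0.0139; -0.0139 0.3032]  S=[0.6222]  K=[0.7285; -0.0954]  nu=[-0.3854]  x^+=[1.1859, -0.5550]  P^+=[0.1210 0.0294; 0.0294 0.2975]
step 3: x^-=[1.1831, -0.3087]  P^-=[0.4395 -0.0165; -0.0165 0.2521]  S=[0.6102]  K=[0.7244; -0.0890]  nu=[-4.6094]  x^+=[-2.1561, 0.1015]  P^+=[0.1193 0.0229; 0.0229 0.2473]
step 4: x^-=[-1.9422, -0.1375]  P^-=[0.4383 -0.0120; -0.0120 0.2213]  S=[0.6068]  K=[0.7252; -0.0745]  nu=[-0.0784]  x^+=[-1.9991, -0.1316]  P^+=[0.1191 0.0208; 0.0208 0.2180]
step 5: x^-=[-1.7489, -0.3013]  P^-=[0.4374 -0.0082; -0.0082 0.2036]  S=[0.6045]  K=[0.7257; -0.0642]  nu=[-2.0563]  x^+=[-3.2411, -0.1693]  P^+=[0.1191 0.0199; 0.0199 0.2011]

P_post[0,1] = 0.0199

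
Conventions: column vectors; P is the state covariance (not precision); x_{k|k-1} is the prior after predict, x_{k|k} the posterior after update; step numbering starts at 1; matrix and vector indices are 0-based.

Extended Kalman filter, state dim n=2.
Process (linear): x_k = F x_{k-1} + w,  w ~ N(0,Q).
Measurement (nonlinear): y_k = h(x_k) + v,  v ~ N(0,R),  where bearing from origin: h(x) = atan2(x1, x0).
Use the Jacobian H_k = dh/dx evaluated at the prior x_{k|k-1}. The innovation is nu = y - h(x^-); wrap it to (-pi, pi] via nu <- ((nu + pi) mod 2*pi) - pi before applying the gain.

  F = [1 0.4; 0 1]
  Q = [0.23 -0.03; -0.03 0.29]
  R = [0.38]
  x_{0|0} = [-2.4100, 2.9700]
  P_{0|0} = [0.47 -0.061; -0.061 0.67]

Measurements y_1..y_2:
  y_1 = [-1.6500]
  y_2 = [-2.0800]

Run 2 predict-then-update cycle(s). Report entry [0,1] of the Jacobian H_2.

step 1: x^-=[-1.2220, 2.9700]  P^-=[0.7584 0.1770; 0.1770 0.9600]  H_jac=[-0.2880 -0.1185]  S=[0.4684]  K=[-0.5110; -0.3516]  nu=[2.6721]  x^+=[-2.5873, 2.0305]  P^+=[0.6361 0.0928; 0.0928 0.9021]
step 2: x^-=[-1.7751, 2.0305]  P^-=[1.0847 0.4237; 0.4237 1.1921]  H_jac=[-0.2791 -0.2440]  S=[0.5932]  K=[-0.6847; -0.6897]  nu=[1.9140]  x^+=[-3.0856, 0.7103]  P^+=[0.8066 0.1435; 0.1435 0.9099]

H_jac[0,1] = -0.2440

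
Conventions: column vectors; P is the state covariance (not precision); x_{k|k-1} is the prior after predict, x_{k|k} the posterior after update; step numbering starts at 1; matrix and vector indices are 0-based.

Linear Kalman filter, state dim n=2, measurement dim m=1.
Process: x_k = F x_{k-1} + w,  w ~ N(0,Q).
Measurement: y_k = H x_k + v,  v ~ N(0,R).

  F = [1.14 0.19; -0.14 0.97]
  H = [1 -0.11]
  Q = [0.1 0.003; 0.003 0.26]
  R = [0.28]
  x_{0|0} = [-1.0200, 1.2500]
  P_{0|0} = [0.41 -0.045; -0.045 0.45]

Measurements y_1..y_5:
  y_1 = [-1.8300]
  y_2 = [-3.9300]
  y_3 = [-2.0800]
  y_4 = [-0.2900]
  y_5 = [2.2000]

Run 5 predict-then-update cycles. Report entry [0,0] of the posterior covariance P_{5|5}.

P_post[0,0] = 0.2056

step 1: x^-=[-0.9253, 1.3553]  P^-=[0.6296 -0.0281; -0.0281 0.7037]  S=[0.9243]  K=[0.6845; -0.1141]  nu=[-0.7556]  x^+=[-1.4425, 1.4415]  P^+=[0.1965 0.0441; 0.0441 0.6916]
step 2: x^-=[-1.3706, 1.6002]  P^-=[0.3995 0.1467; 0.1467 0.9026]  S=[0.6581]  K=[0.5825; 0.0721]  nu=[-2.3834]  x^+=[-2.7588, 1.4284]  P^+=[0.1762 0.1191; 0.1191 0.8992]
step 3: x^-=[-2.8737, 1.7718]  P^-=[0.4130 0.2691; 0.2691 1.0772]  S=[0.6469]  K=[0.5928; 0.2329]  nu=[0.9886]  x^+=[-2.2877, 2.0020]  P^+=[0.1858 0.1798; 0.1798 1.0421]
step 4: x^-=[-2.2276, 2.2623]  P^-=[0.4569 0.3595; 0.3595 1.1953]  S=[0.6723]  K=[0.6208; 0.3391]  nu=[2.1864]  x^+=[-0.8702, 3.0038]  P^+=[0.1978 0.2179; 0.2179 1.1180]
step 5: x^-=[-0.4213, 3.0355]  P^-=[0.4918 0.4127; 0.4127 1.2566]  S=[0.6963]  K=[0.6412; 0.3942]  nu=[2.9552]  x^+=[1.4736, 4.2003]  P^+=[0.2056 0.2367; 0.2367 1.1484]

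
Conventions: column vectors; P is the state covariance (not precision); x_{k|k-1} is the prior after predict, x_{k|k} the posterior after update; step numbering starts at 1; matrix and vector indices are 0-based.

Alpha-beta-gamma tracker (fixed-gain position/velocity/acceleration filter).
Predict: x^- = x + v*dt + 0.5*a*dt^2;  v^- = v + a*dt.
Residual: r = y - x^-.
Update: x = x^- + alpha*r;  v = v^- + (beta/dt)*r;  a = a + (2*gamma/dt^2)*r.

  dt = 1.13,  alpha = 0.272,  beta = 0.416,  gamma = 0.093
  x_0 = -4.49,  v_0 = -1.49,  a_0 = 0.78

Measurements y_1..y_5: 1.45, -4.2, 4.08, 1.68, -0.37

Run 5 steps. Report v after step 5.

step 1: x_pred=-5.6757  r=7.1257  x^+=-3.7375  v^+=2.0147  a^+=1.8180
step 2: x_pred=-0.3003  r=-3.8997  x^+=-1.3610  v^+=2.6333  a^+=1.2499
step 3: x_pred=2.4127  r=1.6673  x^+=2.8662  v^+=4.6595  a^+=1.4928
step 4: x_pred=9.0845  r=-7.4045  x^+=7.0705  v^+=3.6205  a^+=0.4142
step 5: x_pred=11.4261  r=-11.7961  x^+=8.2175  v^+=-0.2541  a^+=-1.3041

v_post = -0.2541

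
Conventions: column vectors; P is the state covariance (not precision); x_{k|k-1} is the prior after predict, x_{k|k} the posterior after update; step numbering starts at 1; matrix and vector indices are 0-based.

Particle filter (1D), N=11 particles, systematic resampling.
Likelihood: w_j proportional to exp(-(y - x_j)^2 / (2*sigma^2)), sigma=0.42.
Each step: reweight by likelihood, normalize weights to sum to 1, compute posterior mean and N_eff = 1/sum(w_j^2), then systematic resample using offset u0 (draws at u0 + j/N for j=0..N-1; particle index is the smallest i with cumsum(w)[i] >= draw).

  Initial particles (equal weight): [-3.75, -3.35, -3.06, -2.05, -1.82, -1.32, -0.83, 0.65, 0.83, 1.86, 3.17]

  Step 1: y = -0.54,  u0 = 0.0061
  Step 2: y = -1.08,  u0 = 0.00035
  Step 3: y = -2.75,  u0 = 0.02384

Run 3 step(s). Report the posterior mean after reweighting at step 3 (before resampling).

post_mean = -1.7847

step 1: w=[0.0000, 0.0000, 0.0000, 0.0016, 0.0096, 0.1782, 0.7877, 0.0181, 0.0049, 0.0000, 0.0000]  mean=-0.8939  Neff=1.5323  idx=[4, 5, 5, 6, 6, 6, 6, 6, 6, 6, 6]
step 2: w=[0.0246, 0.0986, 0.0986, 0.0973, 0.0973, 0.0973, 0.0973, 0.0973, 0.0973, 0.0973, 0.0973]  mean=-0.9510  Neff=10.4439  idx=[0, 1, 2, 3, 4, 5, 6, 7, 8, 9, 10]
step 3: w=[0.9318, 0.0329, 0.0329, 0.0003, 0.0003, 0.0003, 0.0003, 0.0003, 0.0003, 0.0003, 0.0003]  mean=-1.7847  Neff=1.1490  idx=[0, 0, 0, 0, 0, 0, 0, 0, 0, 0, 1]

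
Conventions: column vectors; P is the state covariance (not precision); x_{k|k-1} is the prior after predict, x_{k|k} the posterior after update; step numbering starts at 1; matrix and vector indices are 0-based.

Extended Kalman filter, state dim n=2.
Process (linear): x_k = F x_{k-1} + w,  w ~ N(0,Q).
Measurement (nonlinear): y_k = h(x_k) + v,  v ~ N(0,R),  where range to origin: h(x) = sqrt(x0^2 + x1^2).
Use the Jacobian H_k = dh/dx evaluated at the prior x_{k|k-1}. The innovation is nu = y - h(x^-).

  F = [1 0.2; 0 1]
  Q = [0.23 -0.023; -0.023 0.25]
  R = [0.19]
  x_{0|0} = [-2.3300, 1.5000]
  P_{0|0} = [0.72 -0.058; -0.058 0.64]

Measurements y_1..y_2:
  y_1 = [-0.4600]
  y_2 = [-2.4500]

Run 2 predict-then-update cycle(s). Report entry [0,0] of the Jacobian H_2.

step 1: x^-=[-2.0300, 1.5000]  P^-=[0.9524 0.0470; 0.0470 0.8900]  H_jac=[-0.8043 0.5943]  S=[1.0754]  K=[-0.6863; 0.4567]  nu=[-2.9841]  x^+=[0.0179, 0.1373]  P^+=[0.4459 0.3840; 0.3840 0.6657]
step 2: x^-=[0.0453, 0.1373]  P^-=[0.8561 0.4942; 0.4942 0.9157]  H_jac=[0.3136 0.9495]  S=[1.3942]  K=[0.5292; 0.7348]  nu=[-2.5946]  x^+=[-1.3276, -1.7693]  P^+=[0.4657 -0.0480; -0.0480 0.1629]

H_jac[0,0] = 0.3136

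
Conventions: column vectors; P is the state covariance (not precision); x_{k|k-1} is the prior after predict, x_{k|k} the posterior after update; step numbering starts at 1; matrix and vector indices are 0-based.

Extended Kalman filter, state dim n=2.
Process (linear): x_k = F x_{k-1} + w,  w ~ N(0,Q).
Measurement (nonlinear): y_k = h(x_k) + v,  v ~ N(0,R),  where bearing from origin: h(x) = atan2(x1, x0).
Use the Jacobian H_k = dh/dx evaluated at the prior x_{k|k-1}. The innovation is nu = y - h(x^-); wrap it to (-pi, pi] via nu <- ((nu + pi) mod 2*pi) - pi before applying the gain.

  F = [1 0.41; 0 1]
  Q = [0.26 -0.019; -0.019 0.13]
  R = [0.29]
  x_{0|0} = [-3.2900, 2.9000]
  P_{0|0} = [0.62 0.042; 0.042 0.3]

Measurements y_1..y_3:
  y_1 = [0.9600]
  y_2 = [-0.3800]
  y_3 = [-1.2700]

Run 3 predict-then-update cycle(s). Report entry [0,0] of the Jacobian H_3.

step 1: x^-=[-2.1010, 2.9000]  P^-=[0.9649 0.1460; 0.1460 0.4300]  H_jac=[-0.2261 -0.1638]  S=[0.3617]  K=[-0.6694; -0.2860]  nu=[-1.2378]  x^+=[-1.2725, 3.2541]  P^+=[0.8028 0.0767; 0.0767 0.4004]
step 2: x^-=[0.0617, 3.2541]  P^-=[1.1930 0.2219; 0.2219 0.5304]  H_jac=[-0.3072 0.0058]  S=[0.4018]  K=[-0.9089; -0.1620]  nu=[-1.9318]  x^+=[1.8175, 3.5670]  P^+=[0.8611 0.1628; 0.1628 0.5199]
step 3: x^-=[3.2800, 3.5670]  P^-=[1.3420 0.3569; 0.3569 0.6499]  H_jac=[-0.1519 0.1397]  S=[0.3185]  K=[-0.4835; 0.1148]  nu=[-2.0973]  x^+=[4.2940, 3.3262]  P^+=[1.2675 0.3746; 0.3746 0.6457]

H_jac[0,0] = -0.1519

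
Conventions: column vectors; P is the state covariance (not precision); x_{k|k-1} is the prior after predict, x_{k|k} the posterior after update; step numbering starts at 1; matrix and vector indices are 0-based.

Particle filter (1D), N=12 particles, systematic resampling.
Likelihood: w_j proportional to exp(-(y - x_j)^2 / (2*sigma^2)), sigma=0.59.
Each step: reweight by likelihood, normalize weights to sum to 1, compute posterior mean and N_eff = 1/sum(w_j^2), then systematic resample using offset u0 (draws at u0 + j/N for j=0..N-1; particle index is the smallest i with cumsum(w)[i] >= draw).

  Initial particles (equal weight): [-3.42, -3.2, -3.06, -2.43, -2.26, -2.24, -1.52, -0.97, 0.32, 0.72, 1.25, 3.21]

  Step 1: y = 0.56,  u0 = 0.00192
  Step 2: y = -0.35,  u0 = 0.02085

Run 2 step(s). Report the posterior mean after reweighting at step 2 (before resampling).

post_mean = 0.2362

step 1: w=[0.0000, 0.0000, 0.0000, 0.0000, 0.0000, 0.0000, 0.0008, 0.0143, 0.3795, 0.3973, 0.2080, 0.0000]  mean=0.6525  Neff=2.8954  idx=[7, 8, 8, 8, 8, 9, 9, 9, 9, 9, 10, 10]
step 2: w=[0.1560, 0.1422, 0.1422, 0.1422, 0.1422, 0.0523, 0.0523, 0.0523, 0.0523, 0.0523, 0.0069, 0.0069]  mean=0.2362  Neff=8.4055  idx=[0, 0, 1, 1, 2, 2, 3, 4, 4, 5, 7, 9]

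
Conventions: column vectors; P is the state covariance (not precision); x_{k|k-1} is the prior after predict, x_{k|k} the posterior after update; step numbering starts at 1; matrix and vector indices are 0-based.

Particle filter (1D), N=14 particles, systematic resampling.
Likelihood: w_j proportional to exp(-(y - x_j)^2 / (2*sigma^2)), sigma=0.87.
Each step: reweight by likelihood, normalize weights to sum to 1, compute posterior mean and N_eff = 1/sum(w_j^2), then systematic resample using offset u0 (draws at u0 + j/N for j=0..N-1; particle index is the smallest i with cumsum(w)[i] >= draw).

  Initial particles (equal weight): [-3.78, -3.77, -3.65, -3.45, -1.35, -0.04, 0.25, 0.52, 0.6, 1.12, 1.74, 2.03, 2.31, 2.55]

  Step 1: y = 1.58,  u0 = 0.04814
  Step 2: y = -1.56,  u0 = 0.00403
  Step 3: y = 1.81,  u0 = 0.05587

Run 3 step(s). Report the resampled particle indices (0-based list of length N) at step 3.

step 1: w=[0.0000, 0.0000, 0.0000, 0.0000, 0.0006, 0.0323, 0.0569, 0.0871, 0.0970, 0.1591, 0.1799, 0.1601, 0.1287, 0.0983]  mean=1.4796  Neff=7.6451  idx=[6, 7, 8, 8, 9, 9, 10, 10, 11, 11, 11, 12, 13, 13]
step 2: w=[0.4050, 0.2024, 0.1618, 0.1618, 0.0307, 0.0307, 0.0026, 0.0026, 0.0007, 0.0007, 0.0007, 0.0002, 0.0001, 0.0001]  mean=0.4835  Neff=3.8573  idx=[0, 0, 0, 0, 0, 0, 1, 1, 1, 2, 2, 3, 3, 4]
step 3: w=[0.0450, 0.0450, 0.0450, 0.0450, 0.0450, 0.0450, 0.0748, 0.0748, 0.0748, 0.0854, 0.0854, 0.0854, 0.0854, 0.1640]  mean=0.5728  Neff=11.7647  idx=[1, 2, 4, 6, 6, 7, 8, 9, 10, 11, 12, 13, 13, 13]

resampled_idx = [1, 2, 4, 6, 6, 7, 8, 9, 10, 11, 12, 13, 13, 13]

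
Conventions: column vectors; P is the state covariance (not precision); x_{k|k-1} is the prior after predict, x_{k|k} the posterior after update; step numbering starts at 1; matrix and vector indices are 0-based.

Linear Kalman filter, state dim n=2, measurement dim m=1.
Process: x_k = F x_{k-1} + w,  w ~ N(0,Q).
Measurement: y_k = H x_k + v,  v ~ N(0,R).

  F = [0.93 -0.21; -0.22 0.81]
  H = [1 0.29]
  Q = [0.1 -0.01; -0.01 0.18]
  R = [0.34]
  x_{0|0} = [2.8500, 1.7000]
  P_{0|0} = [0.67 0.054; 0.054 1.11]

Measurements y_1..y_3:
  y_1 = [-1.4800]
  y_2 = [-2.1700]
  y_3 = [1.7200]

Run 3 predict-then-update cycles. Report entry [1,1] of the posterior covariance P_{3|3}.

step 1: x^-=[2.2935, 0.7500]  P^-=[0.7073 -0.2927; -0.2927 0.9215]  S=[0.9551]  K=[0.6517; -0.0267]  nu=[-3.9910]  x^+=[-0.3076, 0.8566]  P^+=[0.3017 -0.2761; -0.2761 0.9208]
step 2: x^-=[-0.4660, 0.7615]  P^-=[0.5094 -0.4491; -0.4491 0.8971]  S=[0.6643]  K=[0.5707; -0.2844]  nu=[-1.9249]  x^+=[-1.5644, 1.3089]  P^+=[0.2930 -0.3413; -0.3413 0.8434]
step 3: x^-=[-1.7298, 1.4044]  P^-=[0.5239 -0.4863; -0.4863 0.8692]  S=[0.6550]  K=[0.5846; -0.3576]  nu=[3.0425]  x^+=[0.0489, 0.3164]  P^+=[0.3001 -0.3493; -0.3493 0.7854]

P_post[1,1] = 0.7854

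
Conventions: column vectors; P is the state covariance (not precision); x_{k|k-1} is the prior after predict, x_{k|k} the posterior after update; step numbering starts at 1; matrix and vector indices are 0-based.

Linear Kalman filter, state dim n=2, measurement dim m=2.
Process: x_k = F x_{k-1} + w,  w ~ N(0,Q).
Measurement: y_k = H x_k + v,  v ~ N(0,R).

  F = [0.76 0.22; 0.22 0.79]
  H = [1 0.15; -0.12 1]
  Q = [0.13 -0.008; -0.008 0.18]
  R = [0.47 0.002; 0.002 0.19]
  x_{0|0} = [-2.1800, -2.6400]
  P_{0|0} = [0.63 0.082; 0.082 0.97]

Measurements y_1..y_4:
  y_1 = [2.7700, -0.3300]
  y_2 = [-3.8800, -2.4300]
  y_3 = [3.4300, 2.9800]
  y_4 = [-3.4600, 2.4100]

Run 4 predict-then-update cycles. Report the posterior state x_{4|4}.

step 1: x^-=[-2.2376, -2.5652]  P^-=[0.5683 0.3191; 0.3191 0.8444]  S=[1.1530 0.3738; 0.3738 0.9660]  K=[0.5147 0.0606; 0.1327 0.7831]  nu=[5.3924, 1.9667]  x^+=[0.6571, -0.3094]  P^+=[0.2359 0.0408; 0.0408 0.1540]
step 2: x^-=[0.4314, -0.0999]  P^-=[0.2874 0.0847; 0.0847 0.3017]  S=[0.7896 0.0960; 0.0960 0.4755]  K=[0.3765 0.0297; 0.0924 0.5945]  nu=[-4.2964, -2.2784]  x^+=[-1.2536, -1.8511]  P^+=[0.1729 0.0271; 0.0271 0.1164]
step 3: x^-=[-1.3600, -1.7381]  P^-=[0.2446 0.0587; 0.0587 0.2704]  S=[0.7383 0.0709; 0.0709 0.4499]  K=[0.3421 0.0114; 0.0795 0.5730]  nu=[5.0507, 4.5549]  x^+=[0.4200, 1.2732]  P^+=[0.1576 0.0218; 0.0218 0.1116]
step 4: x^-=[0.5993, 1.0982]  P^-=[0.2337 0.0519; 0.0519 0.2649]  S=[0.7252 0.0646; 0.0646 0.4458]  K=[0.3325 0.0052; 0.0756 0.5692]  nu=[-4.2240, 1.3837]  x^+=[-0.7979, 1.5666]  P^+=[0.1533 0.0201; 0.0201 0.1107]

x_post = [-0.7979, 1.5666]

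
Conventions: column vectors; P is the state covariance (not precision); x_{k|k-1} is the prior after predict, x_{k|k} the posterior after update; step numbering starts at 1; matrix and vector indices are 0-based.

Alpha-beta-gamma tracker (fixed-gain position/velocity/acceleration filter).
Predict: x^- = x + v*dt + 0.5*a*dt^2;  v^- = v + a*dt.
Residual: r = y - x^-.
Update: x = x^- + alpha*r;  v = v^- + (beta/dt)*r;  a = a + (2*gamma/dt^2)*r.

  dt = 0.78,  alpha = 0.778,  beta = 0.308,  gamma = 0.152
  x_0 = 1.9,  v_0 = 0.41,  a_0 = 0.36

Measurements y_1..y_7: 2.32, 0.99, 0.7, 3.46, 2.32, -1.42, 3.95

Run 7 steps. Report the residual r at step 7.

step 1: x_pred=2.3293  r=-0.0093  x^+=2.3221  v^+=0.6871  a^+=0.3553
step 2: x_pred=2.9661  r=-1.9761  x^+=1.4287  v^+=0.1840  a^+=-0.6321
step 3: x_pred=1.3799  r=-0.6799  x^+=0.8509  v^+=-0.5775  a^+=-0.9718
step 4: x_pred=0.1049  r=3.3551  x^+=2.7152  v^+=-0.0107  a^+=0.7047
step 5: x_pred=2.9212  r=-0.6012  x^+=2.4535  v^+=0.3016  a^+=0.4043
step 6: x_pred=2.8117  r=-4.2317  x^+=-0.4806  v^+=-1.0541  a^+=-1.7102
step 7: x_pred=-1.8230  r=5.7730  x^+=2.6684  v^+=-0.1084  a^+=1.1744

resid = 5.7730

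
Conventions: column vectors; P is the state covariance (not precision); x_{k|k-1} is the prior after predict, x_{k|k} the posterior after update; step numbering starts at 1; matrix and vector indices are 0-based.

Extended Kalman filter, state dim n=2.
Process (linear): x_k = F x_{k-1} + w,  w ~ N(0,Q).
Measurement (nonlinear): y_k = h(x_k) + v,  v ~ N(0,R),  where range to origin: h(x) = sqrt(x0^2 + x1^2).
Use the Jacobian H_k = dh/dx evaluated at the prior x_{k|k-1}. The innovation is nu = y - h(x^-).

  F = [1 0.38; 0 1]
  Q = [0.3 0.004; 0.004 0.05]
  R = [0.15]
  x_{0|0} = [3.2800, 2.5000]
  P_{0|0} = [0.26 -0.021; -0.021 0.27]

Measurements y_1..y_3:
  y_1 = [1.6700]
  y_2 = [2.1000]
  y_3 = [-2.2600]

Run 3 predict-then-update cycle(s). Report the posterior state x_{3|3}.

x_post = [-1.0706, 0.0472]

step 1: x^-=[4.2300, 2.5000]  P^-=[0.5830 0.0856; 0.0856 0.3200]  H_jac=[0.8609 0.5088]  S=[0.7399]  K=[0.7372; 0.3196]  nu=[-3.2435]  x^+=[1.8389, 1.4632]  P^+=[0.1809 -0.0888; -0.0888 0.2444]
step 2: x^-=[2.3949, 1.4632]  P^-=[0.4487 0.0081; 0.0081 0.2944]  H_jac=[0.8533 0.5214]  S=[0.5640]  K=[0.6864; 0.2844]  nu=[-0.7065]  x^+=[1.9099, 1.2623]  P^+=[0.1830 -0.1020; -0.1020 0.2488]
step 3: x^-=[2.3896, 1.2623]  P^-=[0.4414 -0.0035; -0.0035 0.2988]  H_jac=[0.8842 0.4671]  S=[0.5574]  K=[0.6973; 0.2449]  nu=[-4.9625]  x^+=[-1.0706, 0.0472]  P^+=[0.1704 -0.0986; -0.0986 0.2654]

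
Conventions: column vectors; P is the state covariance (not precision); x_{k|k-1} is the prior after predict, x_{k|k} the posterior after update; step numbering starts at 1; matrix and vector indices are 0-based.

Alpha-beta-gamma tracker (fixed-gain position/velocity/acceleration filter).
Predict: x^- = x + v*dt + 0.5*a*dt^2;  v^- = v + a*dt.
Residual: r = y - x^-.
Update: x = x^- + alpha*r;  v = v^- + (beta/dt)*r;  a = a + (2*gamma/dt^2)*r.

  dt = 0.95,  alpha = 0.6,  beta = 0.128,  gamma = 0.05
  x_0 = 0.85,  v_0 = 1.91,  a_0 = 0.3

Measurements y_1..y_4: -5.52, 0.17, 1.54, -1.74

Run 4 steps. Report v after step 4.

step 1: x_pred=2.7999  r=-8.3199  x^+=-2.1920  v^+=1.0740  a^+=-0.6219
step 2: x_pred=-1.4524  r=1.6224  x^+=-0.4789  v^+=0.7018  a^+=-0.4421
step 3: x_pred=-0.0117  r=1.5517  x^+=0.9193  v^+=0.4909  a^+=-0.2702
step 4: x_pred=1.2637  r=-3.0037  x^+=-0.5385  v^+=-0.1705  a^+=-0.6030

v_post = -0.1705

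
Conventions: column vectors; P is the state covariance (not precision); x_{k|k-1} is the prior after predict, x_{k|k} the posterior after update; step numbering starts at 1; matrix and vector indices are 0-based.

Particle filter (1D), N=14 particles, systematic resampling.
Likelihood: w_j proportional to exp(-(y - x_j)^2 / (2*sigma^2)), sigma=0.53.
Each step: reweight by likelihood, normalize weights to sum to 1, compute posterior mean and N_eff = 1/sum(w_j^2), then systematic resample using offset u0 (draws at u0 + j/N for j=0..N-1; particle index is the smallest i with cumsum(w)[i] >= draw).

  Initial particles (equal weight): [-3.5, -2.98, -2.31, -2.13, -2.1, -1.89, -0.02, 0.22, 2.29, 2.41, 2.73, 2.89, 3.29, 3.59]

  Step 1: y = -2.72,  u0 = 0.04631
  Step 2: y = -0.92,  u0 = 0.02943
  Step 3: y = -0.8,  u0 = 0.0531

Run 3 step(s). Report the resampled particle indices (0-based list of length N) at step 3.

resampled_idx = [2, 3, 5, 6, 7, 9, 10, 10, 11, 11, 12, 12, 13, 13]

step 1: w=[0.1025, 0.2685, 0.2245, 0.1629, 0.1527, 0.0888, 0.0000, 0.0000, 0.0000, 0.0000, 0.0000, 0.0000, 0.0000, 0.0000]  mean=-2.5131  Neff=5.2424  idx=[0, 1, 1, 1, 1, 2, 2, 2, 3, 3, 4, 4, 4, 5]
step 2: w=[0.0000, 0.0008, 0.0008, 0.0008, 0.0008, 0.0469, 0.0469, 0.0469, 0.1078, 0.1078, 0.1224, 0.1224, 0.1224, 0.2735]  mean=-2.0813  Neff=6.6846  idx=[5, 7, 8, 8, 9, 10, 10, 11, 11, 12, 13, 13, 13, 13]
step 3: w=[0.0193, 0.0193, 0.0481, 0.0481, 0.0481, 0.0553, 0.0553, 0.0553, 0.0553, 0.0553, 0.1351, 0.1351, 0.1351, 0.1351]  mean=-1.9989  Neff=10.4136  idx=[2, 3, 5, 6, 7, 9, 10, 10, 11, 11, 12, 12, 13, 13]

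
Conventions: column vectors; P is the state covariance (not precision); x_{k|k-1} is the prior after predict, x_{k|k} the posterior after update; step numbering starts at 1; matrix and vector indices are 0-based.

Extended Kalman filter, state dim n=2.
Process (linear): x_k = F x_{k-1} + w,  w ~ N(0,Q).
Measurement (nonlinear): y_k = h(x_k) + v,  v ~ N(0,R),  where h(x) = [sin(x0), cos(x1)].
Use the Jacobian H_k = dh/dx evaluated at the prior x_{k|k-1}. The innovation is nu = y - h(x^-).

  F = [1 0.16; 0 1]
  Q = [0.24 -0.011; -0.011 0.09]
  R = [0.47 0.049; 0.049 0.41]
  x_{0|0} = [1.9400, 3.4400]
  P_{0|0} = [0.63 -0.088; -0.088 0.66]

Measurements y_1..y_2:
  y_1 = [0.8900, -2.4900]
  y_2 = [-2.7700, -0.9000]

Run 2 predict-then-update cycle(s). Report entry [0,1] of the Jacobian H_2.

step 1: x^-=[2.4904, 3.4400]  P^-=[0.8587 0.0066; 0.0066 0.7500]  H_jac=[-0.7954 0.0000; 0.0000 0.2940]  S=[1.0132 0.0475; 0.0475 0.4748]  K=[-0.6774 0.0718; -0.0271 0.4671]  nu=[0.2839, -1.5342]  x^+=[2.1880, 2.7157]  P^+=[0.3959 -0.0128; -0.0128 0.6469]
step 2: x^-=[2.6225, 2.7157]  P^-=[0.6484 0.0797; 0.0797 0.7369]  H_jac=[-0.8683 0.0000; 0.0000 -0.4131]  S=[0.9588 0.0776; 0.0776 0.5358]  K=[-0.5891 0.0238; -0.0265 -0.5643]  nu=[-3.2661, 0.0107]  x^+=[4.5467, 2.7963]  P^+=[0.3175 0.0462; 0.0462 0.5632]

H_jac[0,1] = 0.0000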